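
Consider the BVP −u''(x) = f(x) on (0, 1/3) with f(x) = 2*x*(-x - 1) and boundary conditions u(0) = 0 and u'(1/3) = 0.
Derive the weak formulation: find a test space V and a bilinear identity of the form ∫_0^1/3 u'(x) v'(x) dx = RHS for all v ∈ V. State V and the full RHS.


V = {v ∈ H^1(0, 1/3) : v(0) = 0} (test functions vanish at x = 0 where u is specified); weak form: ∫_0^1/3 u'v' dx = ∫_0^1/3 (2*x*(-x - 1)) v dx for all v ∈ V.

Multiply both sides by a test function v and integrate from 0 to 1/3:
  ∫_0^1/3 −u''(x) v(x) dx = ∫_0^1/3 f(x) v(x) dx.
Integrate the LHS by parts once:
  ∫_0^1/3 −u'' v dx = −[u'(x) v(x)]_0^1/3 + ∫_0^1/3 u'(x) v'(x) dx.
Thus ∫_0^1/3 u'(x) v'(x) dx = ∫_0^1/3 f(x) v(x) dx + [u'(x) v(x)]_0^1/3.
Choose V so that boundary terms are either known or forced to vanish.
Mixed BC: u(0) = 0 (Dirichlet) and u'(1/3) = 0 (Neumann). Define V = {v ∈ H^1(0, 1/3) : v(0) = 0}. Then [u' v]_0^1/3 = u'(1/3)·v(1/3) − u'(0)·0 = 0.
Weak formulation: find u (satisfying any essential BC) such that ∫_0^1/3 u'(x) v'(x) dx = ∫_0^1/3 f v dx for all v ∈ V (Dirichlet at 0 absorbed into V; the Neumann datum at x = 1/3 is zero, so no boundary term remains).
Substituting f(x) = 2*x*(-x - 1), the right-hand side is ∫_0^1/3 (2*x*(-x - 1)) v dx.


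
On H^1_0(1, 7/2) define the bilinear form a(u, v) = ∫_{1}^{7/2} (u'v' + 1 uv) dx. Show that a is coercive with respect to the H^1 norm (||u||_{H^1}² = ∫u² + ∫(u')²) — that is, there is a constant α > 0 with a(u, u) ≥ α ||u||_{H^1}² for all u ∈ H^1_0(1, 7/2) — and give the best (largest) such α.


α = 1

Coercivity of a(·,·) on H^1_0(1, 7/2) means a(u, u) ≥ α ||u||_{H^1}² for every u ∈ H^1_0.
The interval has length L = 5/2, and Poincaré/coercivity depend only on L. Here a(u, u) = ∫(u')² + (1)·∫u².
Here c = 1 ≥ 1, so a(u,u) = ∫(u')² + c∫u² ≥ ∫(u')² + ∫u² = ||u||_{H^1}², i.e. α = 1 works. No larger α is possible: a(u,u) ≥ α||u||_{H^1}² means (1−α)∫(u')² ≥ (α−c)∫u², and for the modes u_n = sin(nπ(x−x₀)/L) (x₀ the left endpoint) one has ∫u_n²/∫(u_n')² = (L/(nπ))² → 0, so a(u_n,u_n)/||u_n||_{H^1}² → 1. Hence the optimal constant is α = 1.
Therefore α = 1.


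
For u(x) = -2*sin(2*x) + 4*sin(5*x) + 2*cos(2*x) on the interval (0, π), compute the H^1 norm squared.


||u||_{H^1(0,π)}^2 = 800/21 + 228*π

u'(x) = -4*sin(2*x) - 4*cos(2*x) + 20*cos(5*x).
Expand u² and (u')² and integrate term by term on (0, π), using: for integers n ≥ 1, ∫_0^π sin²(nx) dx = ∫_0^π cos²(nx) dx = π/2; for n ≠ n', ∫_0^π sin(nx)sin(n'x) dx = ∫_0^π cos(nx)cos(n'x) dx = 0; and by product-to-sum, ∫_0^π sin(nx)cos(n'x) dx = ½∫_0^π [sin((n+n')x) + sin((n−n')x)] dx, which is 0 when n+n' is even and 2n/(n²−n'²) when n+n' is odd (it need not vanish on (0, π)).
  u² squared terms: (-2)²·∫sin(2x)² dx = 4·π/2 = 2*π;  (2)²·∫cos(2x)² dx = 4·π/2 = 2*π;  (4)²·∫sin(5x)² dx = 16·π/2 = 8*π.
  u² cross terms: 2·(-2)·(2)·∫sin(2x)·cos(2x) dx = -8·(0) = 0;  2·(-2)·(4)·∫sin(2x)·sin(5x) dx = -16·(0) = 0;  2·(2)·(4)·∫cos(2x)·sin(5x) dx = 16·(10/21) = 160/21.
  So ∫_0^π u² dx = 2*π + 2*π + 8*π + 0 + 0 + 160/21 = 160/21 + 12*π.
  (u')² squared terms: (-4)²·∫cos(2x)² dx = 16·π/2 = 8*π;  (-4)²·∫sin(2x)² dx = 16·π/2 = 8*π;  (20)²·∫cos(5x)² dx = 400·π/2 = 200*π.
  (u')² cross terms: 2·(-4)·(-4)·∫cos(2x)·sin(2x) dx = 32·(0) = 0;  2·(-4)·(20)·∫cos(2x)·cos(5x) dx = -160·(0) = 0;  2·(-4)·(20)·∫sin(2x)·cos(5x) dx = -160·(-4/21) = 640/21.
  So ∫_0^π (u')² dx = 8*π + 8*π + 200*π + 0 + 0 + 640/21 = 640/21 + 216*π.
||u||_{H^1}^2 = (160/21 + 12*π) + (640/21 + 216*π) = 800/21 + 228*π.


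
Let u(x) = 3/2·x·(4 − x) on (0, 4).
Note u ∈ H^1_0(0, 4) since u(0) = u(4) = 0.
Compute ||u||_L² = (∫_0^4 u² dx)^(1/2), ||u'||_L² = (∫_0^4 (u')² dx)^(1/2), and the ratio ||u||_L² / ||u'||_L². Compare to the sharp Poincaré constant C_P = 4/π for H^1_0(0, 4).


||u||_L² / ||u'||_L² = 2*sqrt(10)/5 < C_P = 4/π.

u(x) = 3/2·x·(4 − x), so u'(x) = 6 - 3*x.
u(x) = 3/2·x·(4 − x) vanishes at x = 0 and x = 4, so u ∈ H^1_0(0, 4). Differentiate via the product rule and integrate the resulting polynomials term by term.
  ∫_0^4 u² dx = ∫_0^4 (9*x^4/4 - 18*x^3 + 36*x^2) dx. Term by term:
    ∫_0^4 9*x^4/4 dx = 2304/5;  ∫_0^4 -18*x^3 dx = -1152;  ∫_0^4 36*x^2 dx = 768.
  Sum: 2304/5 − 1152 + 768 = 384/5.
  ∫_0^4 (u')² dx = ∫_0^4 (9*x^2 - 36*x + 36) dx. Term by term:
    ∫_0^4 9*x^2 dx = 192;  ∫_0^4 -36*x dx = -288;  ∫_0^4 36 dx = 144.
  Sum: 192 − 288 + 144 = 48.
∫_0^4 u² dx = 384/5, so ||u||_L² = 8*sqrt(30)/5.
∫_0^4 (u')² dx = 48, so ||u'||_L² = 4*sqrt(3).
Ratio ||u||_L² / ||u'||_L² = 2*sqrt(10)/5.
Sharp Poincaré constant on H^1_0(0, 4) is C_P = L/π = 4/π, achieved by sin(π/4·x).
A polynomial bump cannot attain the sharp Poincaré constant (only the first sine eigenfunction does), so the ratio is strictly less than C_P, consistent with ||u||_L² ≤ C_P ||u'||_L².


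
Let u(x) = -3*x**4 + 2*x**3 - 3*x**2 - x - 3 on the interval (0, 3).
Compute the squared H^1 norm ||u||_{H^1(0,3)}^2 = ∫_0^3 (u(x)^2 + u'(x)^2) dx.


||u||_{H^1}^2 = 1846248/35

The H^1 norm (squared) on an interval (0, L) is
  ||u||_{H^1}^2 = ∫_0^L u(x)^2 dx + ∫_0^L u'(x)^2 dx.
Compute u'(x) = -12*x**3 + 6*x**2 - 6*x - 1.
Then u(x)^2 = 9*x**8 - 12*x**7 + 22*x**6 - 6*x**5 + 23*x**4 - 6*x**3 + 19*x**2 + 6*x + 9 and u'(x)^2 = 144*x**6 - 144*x**5 + 180*x**4 - 48*x**3 + 24*x**2 + 12*x + 1.
Integrate each monomial from 0 to 3 using ∫_0^3 c·x^n dx = c·3^(n+1)/(n+1):
  ∫_0^3 u(x)^2 dx = ∫_0^3 (9*x^8 - 12*x^7 + 22*x^6 - 6*x^5 + 23*x^4 - 6*x^3 + 19*x^2 + 6*x + 9) dx. Term by term:
    ∫_0^3 9*x^8 dx = 19683;  ∫_0^3 -12*x^7 dx = -19683/2;  ∫_0^3 22*x^6 dx = 48114/7;
    ∫_0^3 -6*x^5 dx = -729;  ∫_0^3 23*x^4 dx = 5589/5;  ∫_0^3 -6*x^3 dx = -243/2;
    ∫_0^3 19*x^2 dx = 171;  ∫_0^3 6*x dx = 27;  ∫_0^3 9 dx = 27.
  Sum: 19683 − 19683/2 + 48114/7 − 729 + 5589/5 − 243/2 + 171 + 27 + 27 = 602253/35.
  ∫_0^3 u'(x)^2 dx = ∫_0^3 (144*x^6 - 144*x^5 + 180*x^4 - 48*x^3 + 24*x^2 + 12*x + 1) dx. Term by term:
    ∫_0^3 144*x^6 dx = 314928/7;  ∫_0^3 -144*x^5 dx = -17496;  ∫_0^3 180*x^4 dx = 8748;
    ∫_0^3 -48*x^3 dx = -972;  ∫_0^3 24*x^2 dx = 216;  ∫_0^3 12*x dx = 54;
    ∫_0^3 1 dx = 3.
  Sum: 314928/7 − 17496 + 8748 − 972 + 216 + 54 + 3 = 248799/7.
Adding: ||u||_{H^1}^2 = 602253/35 + 248799/7 = 1846248/35.


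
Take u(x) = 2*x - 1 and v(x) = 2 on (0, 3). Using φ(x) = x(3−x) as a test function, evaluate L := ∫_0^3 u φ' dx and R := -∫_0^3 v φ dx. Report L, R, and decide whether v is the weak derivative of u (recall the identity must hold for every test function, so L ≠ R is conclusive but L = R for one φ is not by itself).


LHS = -9, RHS = -9. Yes, v = u' weakly.

u(x) = 2*x - 1, classical derivative u'(x) = 2.
φ(x) = x(3−x), so φ'(x) = 3 - 2*x.
Note φ(0) = φ(3) = 0, so the boundary term u·φ vanishes.
LHS = ∫_0^3 u(x) φ'(x) dx = ∫_0^3 (-4*x^2 + 8*x - 3) dx. Term by term:
  ∫_0^3 -4*x^2 dx = -36;  ∫_0^3 8*x dx = 36;  ∫_0^3 -3 dx = -9.
Sum: -36 + 36 − 9 = -9.
So LHS = -9.
∫_0^3 v(x) φ(x) dx = ∫_0^3 (-2*x^2 + 6*x) dx. Term by term:
  ∫_0^3 -2*x^2 dx = -18;  ∫_0^3 6*x dx = 27.
Sum: -18 + 27 = 9.
So RHS = -∫_0^3 v(x) φ(x) dx = -9.
LHS = RHS, so the identity holds for this test φ.
Moreover u is smooth here and v(x) = u'(x) = 2 pointwise, so the identity holds for every test function. Hence v is the weak derivative of u.


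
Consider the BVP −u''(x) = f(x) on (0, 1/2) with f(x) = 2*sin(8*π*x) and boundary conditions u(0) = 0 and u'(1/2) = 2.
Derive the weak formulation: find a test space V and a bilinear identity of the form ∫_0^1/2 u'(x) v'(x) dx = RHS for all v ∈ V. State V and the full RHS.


V = {v ∈ H^1(0, 1/2) : v(0) = 0} (test functions vanish at x = 0 where u is specified); weak form: ∫_0^1/2 u'v' dx = ∫_0^1/2 (2*sin(8*π*x)) v dx + 2·v(1/2) for all v ∈ V.

Multiply both sides by a test function v and integrate from 0 to 1/2:
  ∫_0^1/2 −u''(x) v(x) dx = ∫_0^1/2 f(x) v(x) dx.
Integrate the LHS by parts once:
  ∫_0^1/2 −u'' v dx = −[u'(x) v(x)]_0^1/2 + ∫_0^1/2 u'(x) v'(x) dx.
Thus ∫_0^1/2 u'(x) v'(x) dx = ∫_0^1/2 f(x) v(x) dx + [u'(x) v(x)]_0^1/2.
Choose V so that boundary terms are either known or forced to vanish.
Mixed BC: u(0) = 0 (Dirichlet) and u'(1/2) = 2 (Neumann). Define V = {v ∈ H^1(0, 1/2) : v(0) = 0}. Then [u' v]_0^1/2 = u'(1/2)·v(1/2) − u'(0)·0 = 2·v(1/2).
Weak formulation: find u (satisfying any essential BC) such that ∫_0^1/2 u'(x) v'(x) dx = ∫_0^1/2 f v dx + 2·v(1/2) for all v ∈ V (Dirichlet at 0 absorbed into V; Neumann datum at x = 1/2 contributes the boundary term).
Substituting f(x) = 2*sin(8*π*x), the right-hand side is ∫_0^1/2 (2*sin(8*π*x)) v dx + 2·v(1/2).


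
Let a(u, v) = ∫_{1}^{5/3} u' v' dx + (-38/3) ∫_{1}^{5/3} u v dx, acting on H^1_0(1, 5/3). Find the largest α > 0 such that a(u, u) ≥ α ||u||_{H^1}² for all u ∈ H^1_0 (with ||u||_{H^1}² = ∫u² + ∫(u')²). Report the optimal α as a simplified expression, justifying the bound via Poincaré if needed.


α = (-152 + 27*π^2)/(3*(4 + 9*π^2))

Coercivity of a(·,·) on H^1_0(1, 5/3) means a(u, u) ≥ α ||u||_{H^1}² for every u ∈ H^1_0.
The interval has length L = 2/3, and Poincaré/coercivity depend only on L. Here a(u, u) = ∫(u')² + (-38/3)·∫u².
Here c = -38/3 < 0 with |c| < (π/L)² = 9*π^2/4, so coercivity still holds. The condition a(u,u) ≥ α||u||_{H^1}² reads (1−α)∫(u')² ≥ (α−c)∫u². Any admissible α is ≤ 1 (rapidly oscillating u have ∫u²/∫(u')² → 0), and α = 1 would force 0 ≥ (1−c)∫u², impossible since c < 1; so 1−α > 0. By the sharp Poincaré inequality on H^1_0 of an interval of length L, ∫(u')² ≥ (π/L)²∫u² with equality for the first sine mode sin(π(x−x₀)/L) (x₀ the left endpoint), so the inequality holds for all u iff (1−α)(π/L)² ≥ α − c, i.e. α ≤ ((π/L)² + c)/((π/L)² + 1) = (1 + c(L/π)²)/(1 + (L/π)²). (Direct route, valid since c ≤ 0: Poincaré gives c∫u² ≥ c(L/π)²∫(u')², so a(u,u) ≥ (1 + c(L/π)²)∫(u')², while ||u||_{H^1}² ≤ (1 + (L/π)²)∫(u')²; dividing yields the same α.) With (π/L)² = 9*π^2/4 and c = -38/3, the largest admissible constant is α = ((π/L)² + c)/((π/L)² + 1).
Simplifying, α = (-152 + 27*π^2)/(3*(4 + 9*π^2)).


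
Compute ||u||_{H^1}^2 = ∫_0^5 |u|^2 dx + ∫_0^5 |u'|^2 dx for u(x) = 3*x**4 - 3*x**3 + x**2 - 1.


||u||_{H^1}^2 = 196858045/84

The H^1 norm (squared) on an interval (0, L) is
  ||u||_{H^1}^2 = ∫_0^L u(x)^2 dx + ∫_0^L u'(x)^2 dx.
Compute u'(x) = 12*x**3 - 9*x**2 + 2*x.
Then u(x)^2 = 9*x**8 - 18*x**7 + 15*x**6 - 6*x**5 - 5*x**4 + 6*x**3 - 2*x**2 + 1 and u'(x)^2 = 144*x**6 - 216*x**5 + 129*x**4 - 36*x**3 + 4*x**2.
Integrate each monomial from 0 to 5 using ∫_0^5 c·x^n dx = c·5^(n+1)/(n+1):
  ∫_0^5 u(x)^2 dx = ∫_0^5 (9*x^8 - 18*x^7 + 15*x^6 - 6*x^5 - 5*x^4 + 6*x^3 - 2*x^2 + 1) dx. Term by term:
    ∫_0^5 9*x^8 dx = 1953125;  ∫_0^5 -18*x^7 dx = -3515625/4;  ∫_0^5 15*x^6 dx = 1171875/7;
    ∫_0^5 -6*x^5 dx = -15625;  ∫_0^5 -5*x^4 dx = -3125;  ∫_0^5 6*x^3 dx = 1875/2;
    ∫_0^5 -2*x^2 dx = -250/3;  ∫_0^5 1 dx = 5.
  Sum: 1953125 − 3515625/4 + 1171875/7 − 15625 − 3125 + 1875/2 − 250/3 + 5 = 102794045/84.
  ∫_0^5 u'(x)^2 dx = ∫_0^5 (144*x^6 - 216*x^5 + 129*x^4 - 36*x^3 + 4*x^2) dx. Term by term:
    ∫_0^5 144*x^6 dx = 11250000/7;  ∫_0^5 -216*x^5 dx = -562500;  ∫_0^5 129*x^4 dx = 80625;
    ∫_0^5 -36*x^3 dx = -5625;  ∫_0^5 4*x^2 dx = 500/3.
  Sum: 11250000/7 − 562500 + 80625 − 5625 + 500/3 = 23516000/21.
Adding: ||u||_{H^1}^2 = 102794045/84 + 23516000/21 = 196858045/84.


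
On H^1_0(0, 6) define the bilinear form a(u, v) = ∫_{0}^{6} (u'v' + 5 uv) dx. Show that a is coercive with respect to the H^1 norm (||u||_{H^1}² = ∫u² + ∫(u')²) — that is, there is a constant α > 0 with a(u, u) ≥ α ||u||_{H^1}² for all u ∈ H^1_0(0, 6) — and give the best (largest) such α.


α = 1

Coercivity of a(·,·) on H^1_0(0, 6) means a(u, u) ≥ α ||u||_{H^1}² for every u ∈ H^1_0.
The interval has length L = 6, and Poincaré/coercivity depend only on L. Here a(u, u) = ∫(u')² + (5)·∫u².
Here c = 5 ≥ 1, so a(u,u) = ∫(u')² + c∫u² ≥ ∫(u')² + ∫u² = ||u||_{H^1}², i.e. α = 1 works. No larger α is possible: a(u,u) ≥ α||u||_{H^1}² means (1−α)∫(u')² ≥ (α−c)∫u², and for the modes u_n = sin(nπ(x−x₀)/L) (x₀ the left endpoint) one has ∫u_n²/∫(u_n')² = (L/(nπ))² → 0, so a(u_n,u_n)/||u_n||_{H^1}² → 1. Hence the optimal constant is α = 1.
Therefore α = 1.


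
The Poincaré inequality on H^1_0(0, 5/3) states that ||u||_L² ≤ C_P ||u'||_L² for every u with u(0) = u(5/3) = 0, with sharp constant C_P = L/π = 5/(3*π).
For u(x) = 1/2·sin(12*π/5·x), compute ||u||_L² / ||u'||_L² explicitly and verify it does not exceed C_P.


||u||_L² / ||u'||_L² = 5/(12*π) < C_P = 5/(3*π).

u(x) = 1/2·sin(12*π/5·x), so u'(x) = 6*π*cos(12*π*x/5)/5.
Writing u(x) = A·sin(kπx/L) with A = 1/2 and k = 4, use ∫_0^L sin²(kπx/L) dx = L/2 and ∫_0^L cos²(kπx/L) dx = L/2.
u² = 1/4·sin²(12*π/5·x) and (u')² = 36*π^2/25·cos²(12*π/5·x), and each of sin², cos² integrates to L/2 = 5/6 over (0, 5/3).
∫_0^5/3 u² dx = 5/24, so ||u||_L² = sqrt(30)/12.
∫_0^5/3 (u')² dx = 6*π^2/5, so ||u'||_L² = sqrt(30)*π/5.
Ratio ||u||_L² / ||u'||_L² = 5/(12*π).
Sharp Poincaré constant on H^1_0(0, 5/3) is C_P = L/π = 5/(3*π), achieved by sin(3*π/5·x).
This is the k = 4 harmonic; the ratio L/(kπ) is strictly less than C_P = L/π, consistent with the sharp inequality ||u||_L² ≤ C_P ||u'||_L².


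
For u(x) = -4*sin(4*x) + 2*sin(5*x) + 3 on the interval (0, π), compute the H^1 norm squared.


||u||_{H^1(0,π)}^2 = 24/5 + 197*π

u'(x) = -16*cos(4*x) + 10*cos(5*x).
Expand u² and (u')² and integrate term by term on (0, π), using: for integers n ≥ 1, ∫_0^π sin²(nx) dx = ∫_0^π cos²(nx) dx = π/2; for n ≠ n', ∫_0^π sin(nx)sin(n'x) dx = ∫_0^π cos(nx)cos(n'x) dx = 0; and by product-to-sum, ∫_0^π sin(nx)cos(n'x) dx = ½∫_0^π [sin((n+n')x) + sin((n−n')x)] dx, which is 0 when n+n' is even and 2n/(n²−n'²) when n+n' is odd (it need not vanish on (0, π)). For the constant mode: ∫_0^π 1 dx = π, ∫_0^π cos(nx) dx = 0, ∫_0^π sin(nx) dx = (1−(−1)^n)/n.
  u² squared terms: (3)²·∫1 dx = 9·π = 9*π;  (-4)²·∫sin(4x)² dx = 16·π/2 = 8*π;  (2)²·∫sin(5x)² dx = 4·π/2 = 2*π.
  u² cross terms: 2·(3)·(-4)·∫1·sin(4x) dx = -24·(0) = 0;  2·(3)·(2)·∫1·sin(5x) dx = 12·(2/5) = 24/5;  2·(-4)·(2)·∫sin(4x)·sin(5x) dx = -16·(0) = 0.
  So ∫_0^π u² dx = 9*π + 8*π + 2*π + 0 + 24/5 + 0 = 24/5 + 19*π.
  (u')² squared terms: (-16)²·∫cos(4x)² dx = 256·π/2 = 128*π;  (10)²·∫cos(5x)² dx = 100·π/2 = 50*π.
  (u')² cross terms: 2·(-16)·(10)·∫cos(4x)·cos(5x) dx = -320·(0) = 0.
  So ∫_0^π (u')² dx = 128*π + 50*π + 0 = 178*π.
||u||_{H^1}^2 = (24/5 + 19*π) + (178*π) = 24/5 + 197*π.


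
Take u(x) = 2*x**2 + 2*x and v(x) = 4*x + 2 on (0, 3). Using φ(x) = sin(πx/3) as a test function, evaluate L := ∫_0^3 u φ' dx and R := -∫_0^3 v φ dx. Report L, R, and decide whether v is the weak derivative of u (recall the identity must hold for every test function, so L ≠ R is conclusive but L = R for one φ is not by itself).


LHS = -48/π, RHS = -48/π. Yes, v = u' weakly.

u(x) = 2*x**2 + 2*x, classical derivative u'(x) = 4*x + 2.
φ(x) = sin(πx/3), so φ'(x) = π*cos(π*x/3)/3.
Note φ(0) = φ(3) = 0, so the boundary term u·φ vanishes.
LHS = ∫_0^3 u(x) φ'(x) dx = ∫_0^3 (2*π*x^2*cos(π*x/3)/3 + 2*π*x*cos(π*x/3)/3) dx. Term by term:
  ∫_0^3 2*π*x*cos(π*x/3)/3 dx = -12/π;  ∫_0^3 2*π*x^2*cos(π*x/3)/3 dx = -36/π.
Sum: -12/π − 36/π = -48/π.
So LHS = -48/π.
∫_0^3 v(x) φ(x) dx = ∫_0^3 (4*x*sin(π*x/3) + 2*sin(π*x/3)) dx. Term by term:
  ∫_0^3 2*sin(π*x/3) dx = 12/π;  ∫_0^3 4*x*sin(π*x/3) dx = 36/π.
Sum: 12/π + 36/π = 48/π.
So RHS = -∫_0^3 v(x) φ(x) dx = -48/π.
LHS = RHS, so the identity holds for this test φ.
Moreover u is smooth here and v(x) = u'(x) = 4*x + 2 pointwise, so the identity holds for every test function. Hence v is the weak derivative of u.


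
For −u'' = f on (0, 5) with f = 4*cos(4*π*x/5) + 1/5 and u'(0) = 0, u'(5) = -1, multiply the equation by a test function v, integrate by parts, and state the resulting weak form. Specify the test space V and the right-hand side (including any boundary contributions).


V = H^1(0, 5) (v unrestricted at boundary; u is determined up to an additive constant); weak form: ∫_0^5 u'v' dx = ∫_0^5 (4*cos(4*π*x/5) + 1/5) v dx − v(5) for all v ∈ V.

Multiply both sides by a test function v and integrate from 0 to 5:
  ∫_0^5 −u''(x) v(x) dx = ∫_0^5 f(x) v(x) dx.
Integrate the LHS by parts once:
  ∫_0^5 −u'' v dx = −[u'(x) v(x)]_0^5 + ∫_0^5 u'(x) v'(x) dx.
Thus ∫_0^5 u'(x) v'(x) dx = ∫_0^5 f(x) v(x) dx + [u'(x) v(x)]_0^5.
Choose V so that boundary terms are either known or forced to vanish.
u has inhomogeneous Neumann u'(0) = 0, u'(5) = -1. [u' v]_0^5 = (-1)·v(5) − (0)·v(0) = − v(5). Take V = H^1(0, 5); boundary term becomes part of RHS.
Weak formulation: find u (satisfying any essential BC) such that ∫_0^5 u'(x) v'(x) dx = ∫_0^5 f v dx − v(5) for all v ∈ V (Neumann data are natural BCs: they enter the RHS as boundary terms).
Substituting f(x) = 4*cos(4*π*x/5) + 1/5, the right-hand side is ∫_0^5 (4*cos(4*π*x/5) + 1/5) v dx − v(5).
Compatibility check (pure Neumann): taking v ≡ 1 ∈ V gives 0 = ∫_0^5 f dx + (-1) − (0), i.e. ∫_0^5 f dx must equal u'(0) − u'(5) = 1. Indeed ∫_0^5 (4*cos(4*π*x/5) + 1/5) dx = 1, so the data are compatible. The solution is then unique only up to an additive constant (fix it e.g. by requiring ∫_0^5 u dx = 0).


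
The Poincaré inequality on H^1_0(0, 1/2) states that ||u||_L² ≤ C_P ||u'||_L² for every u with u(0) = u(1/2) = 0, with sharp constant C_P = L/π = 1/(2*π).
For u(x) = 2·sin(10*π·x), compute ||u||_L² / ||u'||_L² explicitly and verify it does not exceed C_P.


||u||_L² / ||u'||_L² = 1/(10*π) < C_P = 1/(2*π).

u(x) = 2·sin(10*π·x), so u'(x) = 20*π*cos(10*π*x).
Writing u(x) = A·sin(kπx/L) with A = 2 and k = 5, use ∫_0^L sin²(kπx/L) dx = L/2 and ∫_0^L cos²(kπx/L) dx = L/2.
u² = 4·sin²(10*π·x) and (u')² = 400*π^2·cos²(10*π·x), and each of sin², cos² integrates to L/2 = 1/4 over (0, 1/2).
∫_0^1/2 u² dx = 1, so ||u||_L² = 1.
∫_0^1/2 (u')² dx = 100*π^2, so ||u'||_L² = 10*π.
Ratio ||u||_L² / ||u'||_L² = 1/(10*π).
Sharp Poincaré constant on H^1_0(0, 1/2) is C_P = L/π = 1/(2*π), achieved by sin(2*π·x).
This is the k = 5 harmonic; the ratio L/(kπ) is strictly less than C_P = L/π, consistent with the sharp inequality ||u||_L² ≤ C_P ||u'||_L².


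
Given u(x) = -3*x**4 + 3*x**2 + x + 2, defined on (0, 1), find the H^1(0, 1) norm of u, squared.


||u||_{H^1}^2 = 403/30

The H^1 norm (squared) on an interval (0, L) is
  ||u||_{H^1}^2 = ∫_0^L u(x)^2 dx + ∫_0^L u'(x)^2 dx.
Compute u'(x) = -12*x**3 + 6*x + 1.
Then u(x)^2 = 9*x**8 - 18*x**6 - 6*x**5 - 3*x**4 + 6*x**3 + 13*x**2 + 4*x + 4 and u'(x)^2 = 144*x**6 - 144*x**4 - 24*x**3 + 36*x**2 + 12*x + 1.
Integrate each monomial from 0 to 1 using ∫_0^1 c·x^n dx = c·1^(n+1)/(n+1):
  ∫_0^1 u(x)^2 dx = ∫_0^1 (9*x^8 - 18*x^6 - 6*x^5 - 3*x^4 + 6*x^3 + 13*x^2 + 4*x + 4) dx. Term by term:
    ∫_0^1 9*x^8 dx = 1;  ∫_0^1 -18*x^6 dx = -18/7;  ∫_0^1 -6*x^5 dx = -1;
    ∫_0^1 -3*x^4 dx = -3/5;  ∫_0^1 6*x^3 dx = 3/2;  ∫_0^1 13*x^2 dx = 13/3;
    ∫_0^1 4*x dx = 2;  ∫_0^1 4 dx = 4.
  Sum: 1 − 18/7 − 1 − 3/5 + 3/2 + 13/3 + 2 + 4 = 1819/210.
  ∫_0^1 u'(x)^2 dx = ∫_0^1 (144*x^6 - 144*x^4 - 24*x^3 + 36*x^2 + 12*x + 1) dx. Term by term:
    ∫_0^1 144*x^6 dx = 144/7;  ∫_0^1 -144*x^4 dx = -144/5;  ∫_0^1 -24*x^3 dx = -6;
    ∫_0^1 36*x^2 dx = 12;  ∫_0^1 12*x dx = 6;  ∫_0^1 1 dx = 1.
  Sum: 144/7 − 144/5 − 6 + 12 + 6 + 1 = 167/35.
Adding: ||u||_{H^1}^2 = 1819/210 + 167/35 = 403/30.


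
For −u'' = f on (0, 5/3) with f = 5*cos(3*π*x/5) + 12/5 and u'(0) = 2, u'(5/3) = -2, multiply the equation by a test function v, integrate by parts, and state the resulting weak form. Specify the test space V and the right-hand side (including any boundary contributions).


V = H^1(0, 5/3) (v unrestricted at boundary; u is determined up to an additive constant); weak form: ∫_0^5/3 u'v' dx = ∫_0^5/3 (5*cos(3*π*x/5) + 12/5) v dx − 2·v(5/3) − 2·v(0) for all v ∈ V.

Multiply both sides by a test function v and integrate from 0 to 5/3:
  ∫_0^5/3 −u''(x) v(x) dx = ∫_0^5/3 f(x) v(x) dx.
Integrate the LHS by parts once:
  ∫_0^5/3 −u'' v dx = −[u'(x) v(x)]_0^5/3 + ∫_0^5/3 u'(x) v'(x) dx.
Thus ∫_0^5/3 u'(x) v'(x) dx = ∫_0^5/3 f(x) v(x) dx + [u'(x) v(x)]_0^5/3.
Choose V so that boundary terms are either known or forced to vanish.
u has inhomogeneous Neumann u'(0) = 2, u'(5/3) = -2. [u' v]_0^5/3 = (-2)·v(5/3) − (2)·v(0) = − 2·v(5/3) − 2·v(0). Take V = H^1(0, 5/3); boundary term becomes part of RHS.
Weak formulation: find u (satisfying any essential BC) such that ∫_0^5/3 u'(x) v'(x) dx = ∫_0^5/3 f v dx − 2·v(5/3) − 2·v(0) for all v ∈ V (Neumann data are natural BCs: they enter the RHS as boundary terms).
Substituting f(x) = 5*cos(3*π*x/5) + 12/5, the right-hand side is ∫_0^5/3 (5*cos(3*π*x/5) + 12/5) v dx − 2·v(5/3) − 2·v(0).
Compatibility check (pure Neumann): taking v ≡ 1 ∈ V gives 0 = ∫_0^5/3 f dx + (-2) − (2), i.e. ∫_0^5/3 f dx must equal u'(0) − u'(5/3) = 4. Indeed ∫_0^5/3 (5*cos(3*π*x/5) + 12/5) dx = 4, so the data are compatible. The solution is then unique only up to an additive constant (fix it e.g. by requiring ∫_0^5/3 u dx = 0).


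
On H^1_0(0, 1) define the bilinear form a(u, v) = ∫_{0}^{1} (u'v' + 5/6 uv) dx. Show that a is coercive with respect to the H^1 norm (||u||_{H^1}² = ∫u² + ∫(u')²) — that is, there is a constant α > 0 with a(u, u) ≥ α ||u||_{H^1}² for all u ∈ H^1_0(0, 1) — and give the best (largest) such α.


α = (5/6 + π^2)/(1 + π^2)

Coercivity of a(·,·) on H^1_0(0, 1) means a(u, u) ≥ α ||u||_{H^1}² for every u ∈ H^1_0.
The interval has length L = 1, and Poincaré/coercivity depend only on L. Here a(u, u) = ∫(u')² + (5/6)·∫u².
Here 0 < c = 5/6 < 1. The condition a(u,u) ≥ α||u||_{H^1}² reads (1−α)∫(u')² ≥ (α−c)∫u². Any admissible α is ≤ 1 (rapidly oscillating u have ∫u²/∫(u')² → 0), and α = 1 would force 0 ≥ (1−c)∫u², impossible since c < 1; so 1−α > 0. By the sharp Poincaré inequality on H^1_0 of an interval of length L, ∫(u')² ≥ (π/L)²∫u² with equality for the first sine mode sin(π(x−x₀)/L) (x₀ the left endpoint), so the inequality holds for all u iff (1−α)(π/L)² ≥ α − c, i.e. α ≤ ((π/L)² + c)/((π/L)² + 1) = (1 + c(L/π)²)/(1 + (L/π)²). With (π/L)² = π^2 and c = 5/6, the largest admissible constant is α = ((π/L)² + c)/((π/L)² + 1).
Simplifying, α = (5/6 + π^2)/(1 + π^2).


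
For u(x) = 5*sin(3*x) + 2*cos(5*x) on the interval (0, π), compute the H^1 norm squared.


||u||_{H^1(0,π)}^2 = 177*π

u'(x) = -10*sin(5*x) + 15*cos(3*x).
Expand u² and (u')² and integrate term by term on (0, π), using: for integers n ≥ 1, ∫_0^π sin²(nx) dx = ∫_0^π cos²(nx) dx = π/2; for n ≠ n', ∫_0^π sin(nx)sin(n'x) dx = ∫_0^π cos(nx)cos(n'x) dx = 0; and by product-to-sum, ∫_0^π sin(nx)cos(n'x) dx = ½∫_0^π [sin((n+n')x) + sin((n−n')x)] dx, which is 0 when n+n' is even and 2n/(n²−n'²) when n+n' is odd (it need not vanish on (0, π)).
  u² squared terms: (2)²·∫cos(5x)² dx = 4·π/2 = 2*π;  (5)²·∫sin(3x)² dx = 25·π/2 = 25*π/2.
  u² cross terms: 2·(2)·(5)·∫cos(5x)·sin(3x) dx = 20·(0) = 0.
  So ∫_0^π u² dx = 2*π + 25*π/2 + 0 = 29*π/2.
  (u')² squared terms: (-10)²·∫sin(5x)² dx = 100·π/2 = 50*π;  (15)²·∫cos(3x)² dx = 225·π/2 = 225*π/2.
  (u')² cross terms: 2·(-10)·(15)·∫sin(5x)·cos(3x) dx = -300·(0) = 0.
  So ∫_0^π (u')² dx = 50*π + 225*π/2 + 0 = 325*π/2.
||u||_{H^1}^2 = (29*π/2) + (325*π/2) = 177*π.


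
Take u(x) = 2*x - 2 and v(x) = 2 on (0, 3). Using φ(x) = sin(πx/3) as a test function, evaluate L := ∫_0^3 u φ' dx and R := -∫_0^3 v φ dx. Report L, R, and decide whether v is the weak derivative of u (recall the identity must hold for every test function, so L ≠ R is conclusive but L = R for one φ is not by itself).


LHS = -12/π, RHS = -12/π. Yes, v = u' weakly.

u(x) = 2*x - 2, classical derivative u'(x) = 2.
φ(x) = sin(πx/3), so φ'(x) = π*cos(π*x/3)/3.
Note φ(0) = φ(3) = 0, so the boundary term u·φ vanishes.
LHS = ∫_0^3 u(x) φ'(x) dx = ∫_0^3 (2*π*x*cos(π*x/3)/3 - 2*π*cos(π*x/3)/3) dx. Term by term:
  ∫_0^3 -2*π*cos(π*x/3)/3 dx = 0;  ∫_0^3 2*π*x*cos(π*x/3)/3 dx = -12/π.
Sum: 0 − 12/π = -12/π.
So LHS = -12/π.
∫_0^3 v(x) φ(x) dx = ∫_0^3 (2*sin(π*x/3)) dx. Term by term:
  ∫_0^3 2*sin(π*x/3) dx = 12/π.
So RHS = -∫_0^3 v(x) φ(x) dx = -12/π.
LHS = RHS, so the identity holds for this test φ.
Moreover u is smooth here and v(x) = u'(x) = 2 pointwise, so the identity holds for every test function. Hence v is the weak derivative of u.


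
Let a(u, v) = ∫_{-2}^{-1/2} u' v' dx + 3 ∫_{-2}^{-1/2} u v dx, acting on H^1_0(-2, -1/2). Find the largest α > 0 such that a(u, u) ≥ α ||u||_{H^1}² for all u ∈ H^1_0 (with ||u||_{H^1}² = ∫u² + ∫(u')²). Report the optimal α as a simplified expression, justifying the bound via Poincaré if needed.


α = 1

Coercivity of a(·,·) on H^1_0(-2, -1/2) means a(u, u) ≥ α ||u||_{H^1}² for every u ∈ H^1_0.
The interval has length L = 3/2, and Poincaré/coercivity depend only on L. Here a(u, u) = ∫(u')² + (3)·∫u².
Here c = 3 ≥ 1, so a(u,u) = ∫(u')² + c∫u² ≥ ∫(u')² + ∫u² = ||u||_{H^1}², i.e. α = 1 works. No larger α is possible: a(u,u) ≥ α||u||_{H^1}² means (1−α)∫(u')² ≥ (α−c)∫u², and for the modes u_n = sin(nπ(x−x₀)/L) (x₀ the left endpoint) one has ∫u_n²/∫(u_n')² = (L/(nπ))² → 0, so a(u_n,u_n)/||u_n||_{H^1}² → 1. Hence the optimal constant is α = 1.
Therefore α = 1.


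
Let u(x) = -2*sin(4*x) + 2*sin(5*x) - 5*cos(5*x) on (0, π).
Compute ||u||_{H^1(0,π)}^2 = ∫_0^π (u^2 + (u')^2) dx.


||u||_{H^1(0,π)}^2 = -4160/9 + 411*π

u'(x) = 25*sin(5*x) - 8*cos(4*x) + 10*cos(5*x).
Expand u² and (u')² and integrate term by term on (0, π), using: for integers n ≥ 1, ∫_0^π sin²(nx) dx = ∫_0^π cos²(nx) dx = π/2; for n ≠ n', ∫_0^π sin(nx)sin(n'x) dx = ∫_0^π cos(nx)cos(n'x) dx = 0; and by product-to-sum, ∫_0^π sin(nx)cos(n'x) dx = ½∫_0^π [sin((n+n')x) + sin((n−n')x)] dx, which is 0 when n+n' is even and 2n/(n²−n'²) when n+n' is odd (it need not vanish on (0, π)).
  u² squared terms: (-5)²·∫cos(5x)² dx = 25·π/2 = 25*π/2;  (-2)²·∫sin(4x)² dx = 4·π/2 = 2*π;  (2)²·∫sin(5x)² dx = 4·π/2 = 2*π.
  u² cross terms: 2·(-5)·(-2)·∫cos(5x)·sin(4x) dx = 20·(-8/9) = -160/9;  2·(-5)·(2)·∫cos(5x)·sin(5x) dx = -20·(0) = 0;  2·(-2)·(2)·∫sin(4x)·sin(5x) dx = -8·(0) = 0.
  So ∫_0^π u² dx = 25*π/2 + 2*π + 2*π − 160/9 + 0 + 0 = -160/9 + 33*π/2.
  (u')² squared terms: (-8)²·∫cos(4x)² dx = 64·π/2 = 32*π;  (10)²·∫cos(5x)² dx = 100·π/2 = 50*π;  (25)²·∫sin(5x)² dx = 625·π/2 = 625*π/2.
  (u')² cross terms: 2·(-8)·(10)·∫cos(4x)·cos(5x) dx = -160·(0) = 0;  2·(-8)·(25)·∫cos(4x)·sin(5x) dx = -400·(10/9) = -4000/9;  2·(10)·(25)·∫cos(5x)·sin(5x) dx = 500·(0) = 0.
  So ∫_0^π (u')² dx = 32*π + 50*π + 625*π/2 + 0 − 4000/9 + 0 = -4000/9 + 789*π/2.
||u||_{H^1}^2 = (-160/9 + 33*π/2) + (-4000/9 + 789*π/2) = -4160/9 + 411*π.


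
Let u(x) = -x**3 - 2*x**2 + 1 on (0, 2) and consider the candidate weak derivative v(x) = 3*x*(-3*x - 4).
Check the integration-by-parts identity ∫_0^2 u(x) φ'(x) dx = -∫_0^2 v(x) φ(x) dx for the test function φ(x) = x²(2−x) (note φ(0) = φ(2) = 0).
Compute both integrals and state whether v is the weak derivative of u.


LHS = 64/5, RHS = 192/5. No, v is not the weak derivative of u.

u(x) = -x**3 - 2*x**2 + 1, classical derivative u'(x) = -3*x**2 - 4*x.
φ(x) = x²(2−x), so φ'(x) = x*(4 - 3*x).
Note φ(0) = φ(2) = 0, so the boundary term u·φ vanishes.
LHS = ∫_0^2 u(x) φ'(x) dx = ∫_0^2 (3*x^5 + 2*x^4 - 8*x^3 - 3*x^2 + 4*x) dx. Term by term:
  ∫_0^2 3*x^5 dx = 32;  ∫_0^2 2*x^4 dx = 64/5;  ∫_0^2 -8*x^3 dx = -32;
  ∫_0^2 -3*x^2 dx = -8;  ∫_0^2 4*x dx = 8.
Sum: 32 + 64/5 − 32 − 8 + 8 = 64/5.
So LHS = 64/5.
∫_0^2 v(x) φ(x) dx = ∫_0^2 (9*x^5 - 6*x^4 - 24*x^3) dx. Term by term:
  ∫_0^2 9*x^5 dx = 96;  ∫_0^2 -6*x^4 dx = -192/5;  ∫_0^2 -24*x^3 dx = -96.
Sum: 96 − 192/5 − 96 = -192/5.
So RHS = -∫_0^2 v(x) φ(x) dx = 192/5.
LHS − RHS = -128/5 ≠ 0, so the identity fails.
(For a valid weak derivative the identity must hold for EVERY test function, in particular this one. The failure shows v is NOT the weak derivative of u.)
Correct weak derivative would be u'(x) = -3*x**2 - 4*x.


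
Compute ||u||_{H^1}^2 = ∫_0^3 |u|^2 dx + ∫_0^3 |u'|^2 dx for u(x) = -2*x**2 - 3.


||u||_{H^1}^2 = 2367/5

The H^1 norm (squared) on an interval (0, L) is
  ||u||_{H^1}^2 = ∫_0^L u(x)^2 dx + ∫_0^L u'(x)^2 dx.
Compute u'(x) = -4*x.
Then u(x)^2 = 4*x**4 + 12*x**2 + 9 and u'(x)^2 = 16*x**2.
Integrate each monomial from 0 to 3 using ∫_0^3 c·x^n dx = c·3^(n+1)/(n+1):
  ∫_0^3 u(x)^2 dx = ∫_0^3 (4*x^4 + 12*x^2 + 9) dx. Term by term:
    ∫_0^3 4*x^4 dx = 972/5;  ∫_0^3 12*x^2 dx = 108;  ∫_0^3 9 dx = 27.
  Sum: 972/5 + 108 + 27 = 1647/5.
  ∫_0^3 u'(x)^2 dx = ∫_0^3 (16*x^2) dx. Term by term:
    ∫_0^3 16*x^2 dx = 144.
Adding: ||u||_{H^1}^2 = 1647/5 + 144 = 2367/5.


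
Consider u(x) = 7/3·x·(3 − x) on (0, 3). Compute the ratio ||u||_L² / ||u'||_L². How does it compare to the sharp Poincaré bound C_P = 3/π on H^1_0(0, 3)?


||u||_L² / ||u'||_L² = 3*sqrt(10)/10 < C_P = 3/π.

u(x) = 7/3·x·(3 − x), so u'(x) = 7 - 14*x/3.
u(x) = 7/3·x·(3 − x) vanishes at x = 0 and x = 3, so u ∈ H^1_0(0, 3). Differentiate via the product rule and integrate the resulting polynomials term by term.
  ∫_0^3 u² dx = ∫_0^3 (49*x^4/9 - 98*x^3/3 + 49*x^2) dx. Term by term:
    ∫_0^3 49*x^4/9 dx = 1323/5;  ∫_0^3 -98*x^3/3 dx = -1323/2;  ∫_0^3 49*x^2 dx = 441.
  Sum: 1323/5 − 1323/2 + 441 = 441/10.
  ∫_0^3 (u')² dx = ∫_0^3 (196*x^2/9 - 196*x/3 + 49) dx. Term by term:
    ∫_0^3 196*x^2/9 dx = 196;  ∫_0^3 -196*x/3 dx = -294;  ∫_0^3 49 dx = 147.
  Sum: 196 − 294 + 147 = 49.
∫_0^3 u² dx = 441/10, so ||u||_L² = 21*sqrt(10)/10.
∫_0^3 (u')² dx = 49, so ||u'||_L² = 7.
Ratio ||u||_L² / ||u'||_L² = 3*sqrt(10)/10.
Sharp Poincaré constant on H^1_0(0, 3) is C_P = L/π = 3/π, achieved by sin(π/3·x).
A polynomial bump cannot attain the sharp Poincaré constant (only the first sine eigenfunction does), so the ratio is strictly less than C_P, consistent with ||u||_L² ≤ C_P ||u'||_L².


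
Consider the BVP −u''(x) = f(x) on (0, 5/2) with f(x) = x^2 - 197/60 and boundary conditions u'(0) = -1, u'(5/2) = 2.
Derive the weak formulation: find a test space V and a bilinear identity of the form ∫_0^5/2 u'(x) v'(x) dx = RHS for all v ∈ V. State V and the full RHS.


V = H^1(0, 5/2) (v unrestricted at boundary; u is determined up to an additive constant); weak form: ∫_0^5/2 u'v' dx = ∫_0^5/2 (x^2 - 197/60) v dx + 2·v(5/2) + v(0) for all v ∈ V.

Multiply both sides by a test function v and integrate from 0 to 5/2:
  ∫_0^5/2 −u''(x) v(x) dx = ∫_0^5/2 f(x) v(x) dx.
Integrate the LHS by parts once:
  ∫_0^5/2 −u'' v dx = −[u'(x) v(x)]_0^5/2 + ∫_0^5/2 u'(x) v'(x) dx.
Thus ∫_0^5/2 u'(x) v'(x) dx = ∫_0^5/2 f(x) v(x) dx + [u'(x) v(x)]_0^5/2.
Choose V so that boundary terms are either known or forced to vanish.
u has inhomogeneous Neumann u'(0) = -1, u'(5/2) = 2. [u' v]_0^5/2 = (2)·v(5/2) − (-1)·v(0) = 2·v(5/2) + v(0). Take V = H^1(0, 5/2); boundary term becomes part of RHS.
Weak formulation: find u (satisfying any essential BC) such that ∫_0^5/2 u'(x) v'(x) dx = ∫_0^5/2 f v dx + 2·v(5/2) + v(0) for all v ∈ V (Neumann data are natural BCs: they enter the RHS as boundary terms).
Substituting f(x) = x^2 - 197/60, the right-hand side is ∫_0^5/2 (x^2 - 197/60) v dx + 2·v(5/2) + v(0).
Compatibility check (pure Neumann): taking v ≡ 1 ∈ V gives 0 = ∫_0^5/2 f dx + (2) − (-1), i.e. ∫_0^5/2 f dx must equal u'(0) − u'(5/2) = -3. Indeed ∫_0^5/2 (x^2 - 197/60) dx = -3, so the data are compatible. The solution is then unique only up to an additive constant (fix it e.g. by requiring ∫_0^5/2 u dx = 0).


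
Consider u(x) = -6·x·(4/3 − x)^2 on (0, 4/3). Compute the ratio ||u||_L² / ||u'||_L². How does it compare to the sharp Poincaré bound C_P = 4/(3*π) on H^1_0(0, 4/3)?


||u||_L² / ||u'||_L² = 2*sqrt(14)/21 < C_P = 4/(3*π).

u(x) = -6·x·(4/3 − x)^2, so u'(x) = 2*(4 - 9*x)*(x - 4/3).
u(x) = -6·x·(4/3 − x)^2 vanishes at x = 0 and x = 4/3, so u ∈ H^1_0(0, 4/3). Differentiate via the product rule and integrate the resulting polynomials term by term.
  ∫_0^4/3 u² dx = ∫_0^4/3 (36*x^6 - 192*x^5 + 384*x^4 - 1024*x^3/3 + 1024*x^2/9) dx. Term by term:
    ∫_0^4/3 36*x^6 dx = 65536/1701;  ∫_0^4/3 -192*x^5 dx = -131072/729;  ∫_0^4/3 384*x^4 dx = 131072/405;
    ∫_0^4/3 -1024*x^3/3 dx = -65536/243;  ∫_0^4/3 1024*x^2/9 dx = 65536/729.
  Sum: 65536/1701 − 131072/729 + 131072/405 − 65536/243 + 65536/729 = 65536/25515.
  ∫_0^4/3 (u')² dx = ∫_0^4/3 (324*x^4 - 1152*x^3 + 1408*x^2 - 2048*x/3 + 1024/9) dx. Term by term:
    ∫_0^4/3 324*x^4 dx = 4096/15;  ∫_0^4/3 -1152*x^3 dx = -8192/9;  ∫_0^4/3 1408*x^2 dx = 90112/81;
    ∫_0^4/3 -2048*x/3 dx = -16384/27;  ∫_0^4/3 1024/9 dx = 4096/27.
  Sum: 4096/15 − 8192/9 + 90112/81 − 16384/27 + 4096/27 = 8192/405.
∫_0^4/3 u² dx = 65536/25515, so ||u||_L² = 256*sqrt(35)/945.
∫_0^4/3 (u')² dx = 8192/405, so ||u'||_L² = 64*sqrt(10)/45.
Ratio ||u||_L² / ||u'||_L² = 2*sqrt(14)/21.
Sharp Poincaré constant on H^1_0(0, 4/3) is C_P = L/π = 4/(3*π), achieved by sin(3*π/4·x).
A polynomial bump cannot attain the sharp Poincaré constant (only the first sine eigenfunction does), so the ratio is strictly less than C_P, consistent with ||u||_L² ≤ C_P ||u'||_L².


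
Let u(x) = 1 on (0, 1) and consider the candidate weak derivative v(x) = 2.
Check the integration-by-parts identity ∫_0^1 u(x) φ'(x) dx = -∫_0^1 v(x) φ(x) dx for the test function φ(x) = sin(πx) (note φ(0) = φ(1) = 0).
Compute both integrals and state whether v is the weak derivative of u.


LHS = 0, RHS = -4/π. No, v is not the weak derivative of u.

u(x) = 1, classical derivative u'(x) = 0.
φ(x) = sin(πx), so φ'(x) = π*cos(π*x).
Note φ(0) = φ(1) = 0, so the boundary term u·φ vanishes.
LHS = ∫_0^1 u(x) φ'(x) dx = ∫_0^1 (π*cos(π*x)) dx. Term by term:
  ∫_0^1 π*cos(π*x) dx = 0.
So LHS = 0.
∫_0^1 v(x) φ(x) dx = ∫_0^1 (2*sin(π*x)) dx. Term by term:
  ∫_0^1 2*sin(π*x) dx = 4/π.
So RHS = -∫_0^1 v(x) φ(x) dx = -4/π.
LHS − RHS = 4/π ≠ 0, so the identity fails.
(For a valid weak derivative the identity must hold for EVERY test function, in particular this one. The failure shows v is NOT the weak derivative of u.)
Correct weak derivative would be u'(x) = 0.


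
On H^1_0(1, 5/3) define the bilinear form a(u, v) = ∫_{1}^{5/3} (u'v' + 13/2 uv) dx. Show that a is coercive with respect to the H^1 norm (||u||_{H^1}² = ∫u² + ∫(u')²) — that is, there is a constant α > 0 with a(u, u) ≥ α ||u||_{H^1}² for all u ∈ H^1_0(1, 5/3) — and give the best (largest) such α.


α = 1

Coercivity of a(·,·) on H^1_0(1, 5/3) means a(u, u) ≥ α ||u||_{H^1}² for every u ∈ H^1_0.
The interval has length L = 2/3, and Poincaré/coercivity depend only on L. Here a(u, u) = ∫(u')² + (13/2)·∫u².
Here c = 13/2 ≥ 1, so a(u,u) = ∫(u')² + c∫u² ≥ ∫(u')² + ∫u² = ||u||_{H^1}², i.e. α = 1 works. No larger α is possible: a(u,u) ≥ α||u||_{H^1}² means (1−α)∫(u')² ≥ (α−c)∫u², and for the modes u_n = sin(nπ(x−x₀)/L) (x₀ the left endpoint) one has ∫u_n²/∫(u_n')² = (L/(nπ))² → 0, so a(u_n,u_n)/||u_n||_{H^1}² → 1. Hence the optimal constant is α = 1.
Therefore α = 1.


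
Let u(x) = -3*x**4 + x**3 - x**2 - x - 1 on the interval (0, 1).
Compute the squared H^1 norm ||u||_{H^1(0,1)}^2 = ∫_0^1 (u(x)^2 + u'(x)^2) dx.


||u||_{H^1}^2 = 4371/140

The H^1 norm (squared) on an interval (0, L) is
  ||u||_{H^1}^2 = ∫_0^L u(x)^2 dx + ∫_0^L u'(x)^2 dx.
Compute u'(x) = -12*x**3 + 3*x**2 - 2*x - 1.
Then u(x)^2 = 9*x**8 - 6*x**7 + 7*x**6 + 4*x**5 + 5*x**4 + 3*x**2 + 2*x + 1 and u'(x)^2 = 144*x**6 - 72*x**5 + 57*x**4 + 12*x**3 - 2*x**2 + 4*x + 1.
Integrate each monomial from 0 to 1 using ∫_0^1 c·x^n dx = c·1^(n+1)/(n+1):
  ∫_0^1 u(x)^2 dx = ∫_0^1 (9*x^8 - 6*x^7 + 7*x^6 + 4*x^5 + 5*x^4 + 3*x^2 + 2*x + 1) dx. Term by term:
    ∫_0^1 9*x^8 dx = 1;  ∫_0^1 -6*x^7 dx = -3/4;  ∫_0^1 7*x^6 dx = 1;
    ∫_0^1 4*x^5 dx = 2/3;  ∫_0^1 5*x^4 dx = 1;  ∫_0^1 3*x^2 dx = 1;
    ∫_0^1 2*x dx = 1;  ∫_0^1 1 dx = 1.
  Sum: 1 − 3/4 + 1 + 2/3 + 1 + 1 + 1 + 1 = 71/12.
  ∫_0^1 u'(x)^2 dx = ∫_0^1 (144*x^6 - 72*x^5 + 57*x^4 + 12*x^3 - 2*x^2 + 4*x + 1) dx. Term by term:
    ∫_0^1 144*x^6 dx = 144/7;  ∫_0^1 -72*x^5 dx = -12;  ∫_0^1 57*x^4 dx = 57/5;
    ∫_0^1 12*x^3 dx = 3;  ∫_0^1 -2*x^2 dx = -2/3;  ∫_0^1 4*x dx = 2;
    ∫_0^1 1 dx = 1.
  Sum: 144/7 − 12 + 57/5 + 3 − 2/3 + 2 + 1 = 2657/105.
Adding: ||u||_{H^1}^2 = 71/12 + 2657/105 = 4371/140.


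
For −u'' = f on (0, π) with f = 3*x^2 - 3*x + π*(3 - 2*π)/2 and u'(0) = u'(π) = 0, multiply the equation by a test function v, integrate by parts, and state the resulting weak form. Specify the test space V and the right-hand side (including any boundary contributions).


V = H^1(0, π) (no boundary constraint on v; u is determined up to an additive constant); weak form: ∫_0^π u'v' dx = ∫_0^π (3*x^2 - 3*x + π*(3 - 2*π)/2) v dx for all v ∈ V.

Multiply both sides by a test function v and integrate from 0 to π:
  ∫_0^π −u''(x) v(x) dx = ∫_0^π f(x) v(x) dx.
Integrate the LHS by parts once:
  ∫_0^π −u'' v dx = −[u'(x) v(x)]_0^π + ∫_0^π u'(x) v'(x) dx.
Thus ∫_0^π u'(x) v'(x) dx = ∫_0^π f(x) v(x) dx + [u'(x) v(x)]_0^π.
Choose V so that boundary terms are either known or forced to vanish.
u has homogeneous Neumann: u'(0) = u'(π) = 0. So [u' v]_0^π = 0·v(π) − 0·v(0) = 0 for any v; take V = H^1(0, π).
Weak formulation: find u (satisfying any essential BC) such that ∫_0^π u'(x) v'(x) dx = ∫_0^π f v dx for all v ∈ V (homogeneous Neumann, so boundary terms vanish).
Substituting f(x) = 3*x^2 - 3*x + π*(3 - 2*π)/2, the right-hand side is ∫_0^π (3*x^2 - 3*x + π*(3 - 2*π)/2) v dx.
Compatibility check (pure Neumann): taking v ≡ 1 ∈ V gives 0 = ∫_0^π f dx + (0) − (0), i.e. ∫_0^π f dx must equal u'(0) − u'(π) = 0. Indeed ∫_0^π (3*x^2 - 3*x + π*(3 - 2*π)/2) dx = 0, so the data are compatible. The solution is then unique only up to an additive constant (fix it e.g. by requiring ∫_0^π u dx = 0).


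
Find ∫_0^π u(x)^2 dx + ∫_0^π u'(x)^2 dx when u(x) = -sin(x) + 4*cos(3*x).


||u||_{H^1(0,π)}^2 = 81*π

u'(x) = -12*sin(3*x) - cos(x).
Expand u² and (u')² and integrate term by term on (0, π), using: for integers n ≥ 1, ∫_0^π sin²(nx) dx = ∫_0^π cos²(nx) dx = π/2; for n ≠ n', ∫_0^π sin(nx)sin(n'x) dx = ∫_0^π cos(nx)cos(n'x) dx = 0; and by product-to-sum, ∫_0^π sin(nx)cos(n'x) dx = ½∫_0^π [sin((n+n')x) + sin((n−n')x)] dx, which is 0 when n+n' is even and 2n/(n²−n'²) when n+n' is odd (it need not vanish on (0, π)).
  u² squared terms: (-1)²·∫sin(x)² dx = 1·π/2 = π/2;  (4)²·∫cos(3x)² dx = 16·π/2 = 8*π.
  u² cross terms: 2·(-1)·(4)·∫sin(x)·cos(3x) dx = -8·(0) = 0.
  So ∫_0^π u² dx = π/2 + 8*π + 0 = 17*π/2.
  (u')² squared terms: (-1)²·∫cos(x)² dx = 1·π/2 = π/2;  (-12)²·∫sin(3x)² dx = 144·π/2 = 72*π.
  (u')² cross terms: 2·(-1)·(-12)·∫cos(x)·sin(3x) dx = 24·(0) = 0.
  So ∫_0^π (u')² dx = π/2 + 72*π + 0 = 145*π/2.
||u||_{H^1}^2 = (17*π/2) + (145*π/2) = 81*π.
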